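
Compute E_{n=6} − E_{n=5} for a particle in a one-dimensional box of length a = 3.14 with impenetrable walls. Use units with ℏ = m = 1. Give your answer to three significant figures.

E_n = n²π²ℏ²/(2ma²), so ΔE = (6² − 5²) π²ℏ²/(2ma²).
ΔE = 11 × π² / (2 × 1 × 3.14²) = 5.506.

ΔE = 5.51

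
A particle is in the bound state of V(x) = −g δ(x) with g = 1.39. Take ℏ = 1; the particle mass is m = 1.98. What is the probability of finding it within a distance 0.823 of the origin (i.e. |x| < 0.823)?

P = 0.989

The normalised bound state is ψ = √κ e^{−κ|x|} with κ = mg/ℏ² = 2.752.
P(|x| < d) = ∫_{−d}^{d} κ e^{−2κ|x|} dx = 1 − e^{−2κd} = 1 − e^{−4.530} = 0.9892.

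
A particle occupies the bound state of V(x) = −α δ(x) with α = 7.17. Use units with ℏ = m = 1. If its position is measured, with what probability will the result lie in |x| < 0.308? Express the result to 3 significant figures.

P = 0.988

The normalised bound state is ψ = √κ e^{−κ|x|} with κ = mα/ℏ² = 7.170.
P(|x| < d) = ∫_{−d}^{d} κ e^{−2κ|x|} dx = 1 − e^{−2κd} = 1 − e^{−4.417} = 0.9879.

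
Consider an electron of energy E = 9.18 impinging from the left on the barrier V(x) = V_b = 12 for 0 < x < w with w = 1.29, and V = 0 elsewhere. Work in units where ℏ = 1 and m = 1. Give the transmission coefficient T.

T = 0.00627

E < V_b: inside the barrier ψ ∝ e^{±κx} with κ = √(2m(V_b − E))/ℏ = 2.375.
κw = 3.064, sinh(κw) = 10.68.
The exact tunnelling result is T⁻¹ = 1 + V_b² sinh²(κw) / [4E(V_b − E)] = 159.6, so T = 0.00627.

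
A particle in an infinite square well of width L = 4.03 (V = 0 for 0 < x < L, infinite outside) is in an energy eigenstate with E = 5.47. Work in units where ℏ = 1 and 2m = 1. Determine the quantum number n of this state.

n = 3

For an infinite well E_n = n²π²ℏ²/(2mL²), so n = (L/πℏ)√(2mE).
n = (4.03/π) × √(2 × 0.5 × 5.47) = 3.000 → n = 3.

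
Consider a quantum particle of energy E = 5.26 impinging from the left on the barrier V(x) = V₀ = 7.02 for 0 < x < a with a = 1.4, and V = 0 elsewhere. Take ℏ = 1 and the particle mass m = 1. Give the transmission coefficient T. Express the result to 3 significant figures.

T = 0.0156

Since E < V₀ the interior solution is evanescent with decay constant κ = √(2m(V₀ − E))/ℏ = 1.876.
κa = 2.627, sinh(κa) = 6.877.
Matching ψ, ψ′ at both faces gives T = [1 + V₀² sinh²(κa) / (4E(V₀ − E))]⁻¹ = 1/63.95 = 0.0156.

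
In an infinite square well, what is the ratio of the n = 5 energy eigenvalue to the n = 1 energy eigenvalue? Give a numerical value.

25

E_n = n²π²ℏ²/(2mL²) so the ratio is n₂²/n₁² = 25/1 = 25.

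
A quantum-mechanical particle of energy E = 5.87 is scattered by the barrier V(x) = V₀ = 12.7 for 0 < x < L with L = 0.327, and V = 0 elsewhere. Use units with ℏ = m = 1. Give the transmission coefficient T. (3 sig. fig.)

T = 0.299

E < V₀: inside the barrier ψ ∝ e^{±κx} with κ = √(2m(V₀ − E))/ℏ = 3.696.
κL = 1.209, sinh(κL) = 1.525.
The exact tunnelling result is T⁻¹ = 1 + V₀² sinh²(κL) / [4E(V₀ − E)] = 3.339, so T = 0.299.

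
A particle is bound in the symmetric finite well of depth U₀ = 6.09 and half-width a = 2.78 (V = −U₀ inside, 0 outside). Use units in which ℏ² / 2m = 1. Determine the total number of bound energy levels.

The dimensionless depth is z₀ = a√(2mU₀)/ℏ = 2.78 × √(6.090) = 6.860.
A new bound state (alternating even/odd) appears each time z₀ passes a multiple of π/2, so N = ⌊2z₀/π⌋ + 1 = ⌊4.368⌋ + 1 = 5.

N = 5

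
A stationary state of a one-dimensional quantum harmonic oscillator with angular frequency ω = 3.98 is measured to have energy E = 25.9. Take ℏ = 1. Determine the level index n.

n = 6

E_n = ℏω(n + ½) ⇒ n = E/(ℏω) − ½ = 25.9/3.98 − 0.5 = 6.008 → n = 6.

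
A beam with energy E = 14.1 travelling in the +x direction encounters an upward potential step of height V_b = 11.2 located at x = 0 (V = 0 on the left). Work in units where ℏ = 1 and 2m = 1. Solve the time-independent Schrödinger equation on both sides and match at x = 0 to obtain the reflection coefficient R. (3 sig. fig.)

The wavenumbers are k₁ = √(2mE)/ℏ = 3.755 on the left and k₂ = √(2m(E − V_b))/ℏ = 1.703 on the right.
Continuity of ψ and ψ′ at the step yields the reflection amplitude r = (k₁ − k₂)/(k₁ + k₂) = 0.3760; thus R = |r|² = 0.1414, T = 0.8586.

R = 0.141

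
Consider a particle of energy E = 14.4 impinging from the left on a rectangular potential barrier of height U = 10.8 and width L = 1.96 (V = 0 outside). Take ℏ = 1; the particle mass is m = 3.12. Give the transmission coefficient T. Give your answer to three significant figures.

T = 0.990

E > U: inside the barrier k₂ = √(2m(E − U))/ℏ = 4.740, k₂L = 9.290.
Matching at both interfaces gives T⁻¹ = 1 + U² sin²(k₂L) / [4E(E − U)] = 1.010, hence T = 0.990.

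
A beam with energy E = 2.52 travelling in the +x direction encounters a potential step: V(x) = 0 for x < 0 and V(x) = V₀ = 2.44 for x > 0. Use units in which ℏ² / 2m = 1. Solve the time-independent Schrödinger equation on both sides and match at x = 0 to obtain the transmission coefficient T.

T = 0.513

On each side the TISE gives plane waves with k = √(2m(E − V))/ℏ: k₁ = √(2·½·2.52) = 1.587, k₂ = √(2·½·0.08) = 0.2828.
Matching ψ and ψ′ at x = 0 gives r = (k₁ − k₂)/(k₁ + k₂), so R = r² = 0.4866 and T = 1 − R = 0.5134.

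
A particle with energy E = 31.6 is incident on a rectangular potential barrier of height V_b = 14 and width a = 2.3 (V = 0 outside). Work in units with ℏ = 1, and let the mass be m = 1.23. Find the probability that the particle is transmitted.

T = 0.975

E > V_b: inside the barrier k₂ = √(2m(E − V_b))/ℏ = 6.580, k₂a = 15.13.
Matching at both interfaces gives T⁻¹ = 1 + V_b² sin²(k₂a) / [4E(E − V_b)] = 1.026, hence T = 0.975.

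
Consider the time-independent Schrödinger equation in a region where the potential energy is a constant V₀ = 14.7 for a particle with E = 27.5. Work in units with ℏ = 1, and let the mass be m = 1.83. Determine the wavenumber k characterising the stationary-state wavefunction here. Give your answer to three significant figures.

k = 6.84

With E > V₀ the solution is oscillatory, ψ ∝ e^{±ikx} with k = √(2m(E − V₀))/ℏ.
k = √(2 × 1.83 × 12.8) = 6.845.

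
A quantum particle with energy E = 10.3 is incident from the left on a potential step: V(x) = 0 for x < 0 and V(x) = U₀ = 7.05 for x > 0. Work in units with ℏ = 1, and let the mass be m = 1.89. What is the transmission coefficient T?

On each side the TISE gives plane waves with k = √(2m(E − V))/ℏ: k₁ = √(2·1.89·10.3) = 6.240, k₂ = √(2·1.89·3.25) = 3.505.
Continuity of ψ and ψ′ at the step yields the reflection amplitude r = (k₁ − k₂)/(k₁ + k₂) = 0.2806; thus R = |r|² = 0.07876, T = 0.9212.

T = 0.921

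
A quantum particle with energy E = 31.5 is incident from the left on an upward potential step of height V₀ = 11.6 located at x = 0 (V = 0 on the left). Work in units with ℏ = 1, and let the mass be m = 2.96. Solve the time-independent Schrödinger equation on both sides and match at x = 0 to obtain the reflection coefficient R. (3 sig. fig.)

On each side the TISE gives plane waves with k = √(2m(E − V))/ℏ: k₁ = √(2·2.96·31.5) = 13.66, k₂ = √(2·2.96·19.9) = 10.85.
Continuity of ψ and ψ′ at the step yields the reflection amplitude r = (k₁ − k₂)/(k₁ + k₂) = 0.1143; thus R = |r|² = 0.01307, T = 0.9869.

R = 0.0131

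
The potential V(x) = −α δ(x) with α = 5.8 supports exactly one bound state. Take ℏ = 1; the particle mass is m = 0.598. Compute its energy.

The bound state is ψ(x) = √κ e^{−κ|x|}. The derivative jump ψ'(0⁺) − ψ'(0⁻) = −(2mα/ℏ²)ψ(0) fixes κ = mα/ℏ² = 3.468.
Then E = −ℏ²κ²/(2m) = −mα²/(2ℏ²) = -10.06.

E = -10.1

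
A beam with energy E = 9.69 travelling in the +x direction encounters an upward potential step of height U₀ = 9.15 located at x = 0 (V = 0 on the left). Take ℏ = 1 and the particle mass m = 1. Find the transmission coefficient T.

The wavenumbers are k₁ = √(2mE)/ℏ = 4.402 on the left and k₂ = √(2m(E − U₀))/ℏ = 1.039 on the right.
Matching ψ and ψ′ at x = 0 gives r = (k₁ − k₂)/(k₁ + k₂), so R = r² = 0.3820 and T = 1 − R = 0.6180.

T = 0.618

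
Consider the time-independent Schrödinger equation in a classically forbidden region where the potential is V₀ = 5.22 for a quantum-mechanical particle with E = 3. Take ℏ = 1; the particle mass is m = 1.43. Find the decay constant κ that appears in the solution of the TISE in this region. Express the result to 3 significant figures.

κ = 2.52

Since E < V₀ the TISE in this region is ψ'' = κ²ψ with κ = √(2m(V₀ − E))/ℏ.
κ = √(2 × 1.43 × 2.22) = 2.520.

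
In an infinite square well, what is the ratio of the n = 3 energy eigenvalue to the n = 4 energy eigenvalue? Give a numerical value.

0.5625

Since E_n ∝ n², the ratio is (3/4)² = 0.5625.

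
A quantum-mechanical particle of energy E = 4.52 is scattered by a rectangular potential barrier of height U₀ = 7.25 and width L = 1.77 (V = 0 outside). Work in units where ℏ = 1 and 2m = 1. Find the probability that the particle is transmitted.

Since E < U₀ the interior solution is evanescent with decay constant κ = √(2m(U₀ − E))/ℏ = 1.652.
κL = 2.925, sinh(κL) = 9.286.
The exact tunnelling result is T⁻¹ = 1 + U₀² sinh²(κL) / [4E(U₀ − E)] = 92.82, so T = 0.0108.

T = 0.0108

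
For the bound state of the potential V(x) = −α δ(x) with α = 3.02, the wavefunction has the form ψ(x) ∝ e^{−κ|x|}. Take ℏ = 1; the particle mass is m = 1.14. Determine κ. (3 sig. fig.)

κ = 3.44

Integrate −(ℏ²/2m)ψ'' − αδ(x)ψ = Eψ from −ε to +ε: the ψ'' term gives ψ'(0⁺) − ψ'(0⁻) and the δ term gives −(2mα/ℏ²)ψ(0).
With ψ ∝ e^{−κ|x|} this yields −2κ = −2mα/ℏ², so κ = mα/ℏ² = 3.443.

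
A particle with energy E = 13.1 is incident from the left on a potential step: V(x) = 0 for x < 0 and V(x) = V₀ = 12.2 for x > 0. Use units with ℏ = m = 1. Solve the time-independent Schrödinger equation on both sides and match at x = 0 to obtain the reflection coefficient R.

The wavenumbers are k₁ = √(2mE)/ℏ = 5.119 on the left and k₂ = √(2m(E − V₀))/ℏ = 1.342 on the right.
Continuity of ψ and ψ′ at the step yields the reflection amplitude r = (k₁ − k₂)/(k₁ + k₂) = 0.5846; thus R = |r|² = 0.3418, T = 0.6582.

R = 0.342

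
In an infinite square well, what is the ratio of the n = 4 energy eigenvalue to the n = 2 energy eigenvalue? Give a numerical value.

E_n = n²π²ℏ²/(2mL²) so the ratio is n₂²/n₁² = 16/4 = 4.

4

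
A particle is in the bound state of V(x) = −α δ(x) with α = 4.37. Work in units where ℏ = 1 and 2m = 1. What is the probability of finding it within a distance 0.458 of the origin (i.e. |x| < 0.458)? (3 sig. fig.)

P = 0.865

The normalised bound state is ψ = √κ e^{−κ|x|} with κ = mα/ℏ² = 2.185.
P(|x| < d) = ∫_{−d}^{d} κ e^{−2κ|x|} dx = 1 − e^{−2κd} = 1 − e^{−2.001} = 0.8649.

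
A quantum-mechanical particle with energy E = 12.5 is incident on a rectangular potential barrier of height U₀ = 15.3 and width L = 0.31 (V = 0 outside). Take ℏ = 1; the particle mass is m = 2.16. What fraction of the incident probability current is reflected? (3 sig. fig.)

Since E < U₀ the interior solution is evanescent with decay constant κ = √(2m(U₀ − E))/ℏ = 3.478.
κL = 1.078, sinh(κL) = 1.300.
Matching ψ, ψ′ at both faces gives T = [1 + U₀² sinh²(κL) / (4E(U₀ − E))]⁻¹ = 1/3.824 = 0.262.
R = 1 − T = 0.738.

R = 0.738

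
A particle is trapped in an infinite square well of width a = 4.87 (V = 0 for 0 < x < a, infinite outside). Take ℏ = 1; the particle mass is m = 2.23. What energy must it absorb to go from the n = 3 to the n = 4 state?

E_n = n²π²ℏ²/(2ma²), so ΔE = (4² − 3²) π²ℏ²/(2ma²).
ΔE = 7 × π² / (2 × 2.23 × 4.87²) = 0.6531.

ΔE = 0.653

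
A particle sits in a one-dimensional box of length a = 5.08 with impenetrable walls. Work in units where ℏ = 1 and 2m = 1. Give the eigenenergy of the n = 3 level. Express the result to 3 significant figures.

Requiring ψ(0) = ψ(a) = 0 quantises k = nπ/a, hence E_n = ℏ²k²/2m = n²π²ℏ²/(2ma²).
E_3 = 3² × π² / (2 × 0.5 × 5.08²) = 3.442.

E = 3.44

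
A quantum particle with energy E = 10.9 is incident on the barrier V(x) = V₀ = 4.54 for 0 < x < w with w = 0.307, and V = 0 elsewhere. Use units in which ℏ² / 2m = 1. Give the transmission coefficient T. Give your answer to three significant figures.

T = 0.965

Above the barrier the interior wavenumber is k₂ = √(2m(E − V₀))/ℏ = 2.522, giving phase k₂w = 0.7742.
Matching at both interfaces gives T⁻¹ = 1 + V₀² sin²(k₂w) / [4E(E − V₀)] = 1.036, hence T = 0.965.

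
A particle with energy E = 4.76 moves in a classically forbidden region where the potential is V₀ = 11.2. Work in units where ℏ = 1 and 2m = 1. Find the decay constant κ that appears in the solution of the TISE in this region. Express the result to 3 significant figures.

Since E < V₀ the TISE in this region is ψ'' = κ²ψ with κ = √(2m(V₀ − E))/ℏ.
κ = √(2 × 0.5 × 6.44) = 2.538.

κ = 2.54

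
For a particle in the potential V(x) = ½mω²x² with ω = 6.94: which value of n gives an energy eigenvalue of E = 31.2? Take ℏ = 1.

Invert E_n = (n + ½)ℏω: n = E/ℏω − ½ = 3.996, so n = 4.

n = 4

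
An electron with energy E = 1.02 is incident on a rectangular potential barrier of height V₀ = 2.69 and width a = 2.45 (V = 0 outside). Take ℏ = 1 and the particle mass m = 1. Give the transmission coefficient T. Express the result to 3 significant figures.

E < V₀: inside the barrier ψ ∝ e^{±κx} with κ = √(2m(V₀ − E))/ℏ = 1.828.
κa = 4.478, sinh(κa) = 44.00.
Matching ψ, ψ′ at both faces gives T = [1 + V₀² sinh²(κa) / (4E(V₀ − E))]⁻¹ = 1/2057 = 0.000486.

T = 0.000486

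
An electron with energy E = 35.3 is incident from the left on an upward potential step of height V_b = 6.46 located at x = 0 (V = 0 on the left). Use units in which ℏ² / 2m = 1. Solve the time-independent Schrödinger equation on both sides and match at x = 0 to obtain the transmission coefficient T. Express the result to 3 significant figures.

The wavenumbers are k₁ = √(2mE)/ℏ = 5.941 on the left and k₂ = √(2m(E − V_b))/ℏ = 5.370 on the right.
Matching ψ and ψ′ at x = 0 gives r = (k₁ − k₂)/(k₁ + k₂), so R = r² = 0.002549 and T = 1 − R = 0.9975.

T = 0.997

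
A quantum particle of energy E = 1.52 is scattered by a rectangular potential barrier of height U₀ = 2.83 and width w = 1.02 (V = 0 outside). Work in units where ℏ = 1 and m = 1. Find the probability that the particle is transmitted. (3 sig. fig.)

E < U₀: inside the barrier ψ ∝ e^{±κx} with κ = √(2m(U₀ − E))/ℏ = 1.619.
κw = 1.651, sinh(κw) = 2.510.
Matching ψ, ψ′ at both faces gives T = [1 + U₀² sinh²(κw) / (4E(U₀ − E))]⁻¹ = 1/7.336 = 0.136.

T = 0.136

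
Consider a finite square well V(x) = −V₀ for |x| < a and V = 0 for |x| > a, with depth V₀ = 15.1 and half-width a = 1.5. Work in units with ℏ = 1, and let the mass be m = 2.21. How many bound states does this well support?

Define the well-strength parameter z₀ = (a/ℏ)√(2mV₀) = 1.5 × √(2·2.21·15.1) = 12.25.
The even/odd transcendental equations gain one root per π/2 in z₀, giving N = 1 + ⌊2z₀/π⌋ = 1 + ⌊7.801⌋ = 8.

N = 8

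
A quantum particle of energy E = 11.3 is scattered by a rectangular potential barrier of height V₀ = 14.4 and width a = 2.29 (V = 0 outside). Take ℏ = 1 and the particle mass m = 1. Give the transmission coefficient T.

T = 0.0000301

Since E < V₀ the interior solution is evanescent with decay constant κ = √(2m(V₀ − E))/ℏ = 2.490.
κa = 5.702, sinh(κa) = 149.7.
Matching ψ, ψ′ at both faces gives T = [1 + V₀² sinh²(κa) / (4E(V₀ − E))]⁻¹ = 1/33180 = 0.0000301.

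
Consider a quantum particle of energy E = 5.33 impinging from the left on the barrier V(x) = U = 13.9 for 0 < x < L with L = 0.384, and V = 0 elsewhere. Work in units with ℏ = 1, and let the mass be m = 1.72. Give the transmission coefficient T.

Since E < U the interior solution is evanescent with decay constant κ = √(2m(U − E))/ℏ = 5.430.
κL = 2.085, sinh(κL) = 3.960.
Matching ψ, ψ′ at both faces gives T = [1 + U² sinh²(κL) / (4E(U − E))]⁻¹ = 1/17.58 = 0.0569.

T = 0.0569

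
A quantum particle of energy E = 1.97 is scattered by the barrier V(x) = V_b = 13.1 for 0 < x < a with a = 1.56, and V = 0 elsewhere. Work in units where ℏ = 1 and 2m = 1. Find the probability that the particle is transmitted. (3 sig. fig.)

T = 0.0000617

Since E < V_b the interior solution is evanescent with decay constant κ = √(2m(V_b − E))/ℏ = 3.336.
κa = 5.204, sinh(κa) = 91.03.
The exact tunnelling result is T⁻¹ = 1 + V_b² sinh²(κa) / [4E(V_b − E)] = 16220, so T = 0.0000617.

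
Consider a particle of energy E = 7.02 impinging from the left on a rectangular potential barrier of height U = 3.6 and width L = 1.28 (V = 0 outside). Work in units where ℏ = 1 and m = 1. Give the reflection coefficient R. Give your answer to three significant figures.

Above the barrier the interior wavenumber is k₂ = √(2m(E − U))/ℏ = 2.615, giving phase k₂L = 3.348.
Matching at both interfaces gives T⁻¹ = 1 + U² sin²(k₂L) / [4E(E − U)] = 1.006, hence T = 0.994.
R = 1 − T = 0.00562.

R = 0.00562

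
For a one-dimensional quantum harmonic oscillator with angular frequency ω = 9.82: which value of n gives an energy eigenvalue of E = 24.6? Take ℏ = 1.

Invert E_n = (n + ½)ℏω: n = E/ℏω − ½ = 2.005, so n = 2.

n = 2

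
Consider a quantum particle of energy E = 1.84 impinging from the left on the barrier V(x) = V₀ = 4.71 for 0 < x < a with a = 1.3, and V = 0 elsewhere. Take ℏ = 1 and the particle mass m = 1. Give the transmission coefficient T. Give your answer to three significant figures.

E < V₀: inside the barrier ψ ∝ e^{±κx} with κ = √(2m(V₀ − E))/ℏ = 2.396.
κa = 3.115, sinh(κa) = 11.24.
Matching ψ, ψ′ at both faces gives T = [1 + V₀² sinh²(κa) / (4E(V₀ − E))]⁻¹ = 1/133.7 = 0.00748.

T = 0.00748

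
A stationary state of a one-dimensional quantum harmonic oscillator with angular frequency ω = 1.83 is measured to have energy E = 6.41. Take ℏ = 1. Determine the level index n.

E_n = ℏω(n + ½) ⇒ n = E/(ℏω) − ½ = 6.41/1.83 − 0.5 = 3.003 → n = 3.

n = 3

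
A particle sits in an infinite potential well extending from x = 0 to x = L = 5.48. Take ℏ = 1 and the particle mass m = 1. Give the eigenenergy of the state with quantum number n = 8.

Requiring ψ(0) = ψ(L) = 0 quantises k = nπ/L, hence E_n = ℏ²k²/2m = n²π²ℏ²/(2mL²).
E_8 = 8² × π² / (2 × 1 × 5.48²) = 10.52.

E = 10.5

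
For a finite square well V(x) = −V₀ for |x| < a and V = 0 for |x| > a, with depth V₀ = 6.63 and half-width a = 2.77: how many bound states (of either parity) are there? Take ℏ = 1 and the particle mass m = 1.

The dimensionless depth is z₀ = a√(2mV₀)/ℏ = 2.77 × √(13.26) = 10.09.
The even/odd transcendental equations gain one root per π/2 in z₀, giving N = 1 + ⌊2z₀/π⌋ = 1 + ⌊6.421⌋ = 7.

N = 7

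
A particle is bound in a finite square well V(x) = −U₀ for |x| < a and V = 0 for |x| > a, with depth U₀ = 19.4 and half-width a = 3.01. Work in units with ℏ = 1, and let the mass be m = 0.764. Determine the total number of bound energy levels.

N = 11

The dimensionless depth is z₀ = a√(2mU₀)/ℏ = 3.01 × √(29.64) = 16.39.
The even/odd transcendental equations gain one root per π/2 in z₀, giving N = 1 + ⌊2z₀/π⌋ = 1 + ⌊10.43⌋ = 11.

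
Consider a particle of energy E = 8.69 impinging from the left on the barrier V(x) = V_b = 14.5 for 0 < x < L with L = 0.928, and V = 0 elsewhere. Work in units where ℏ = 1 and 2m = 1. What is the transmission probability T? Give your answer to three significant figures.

E < V_b: inside the barrier ψ ∝ e^{±κx} with κ = √(2m(V_b − E))/ℏ = 2.410.
κL = 2.237, sinh(κL) = 4.628.
Matching ψ, ψ′ at both faces gives T = [1 + V_b² sinh²(κL) / (4E(V_b − E))]⁻¹ = 1/23.30 = 0.0429.

T = 0.0429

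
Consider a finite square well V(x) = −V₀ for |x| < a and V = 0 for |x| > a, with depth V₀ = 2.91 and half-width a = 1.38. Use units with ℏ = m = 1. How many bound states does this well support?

Define the well-strength parameter z₀ = (a/ℏ)√(2mV₀) = 1.38 × √(2·1·2.91) = 3.329.
The even/odd transcendental equations gain one root per π/2 in z₀, giving N = 1 + ⌊2z₀/π⌋ = 1 + ⌊2.119⌋ = 3.

N = 3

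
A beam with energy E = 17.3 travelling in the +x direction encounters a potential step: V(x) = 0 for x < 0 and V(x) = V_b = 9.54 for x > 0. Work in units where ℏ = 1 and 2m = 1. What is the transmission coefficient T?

T = 0.961

The wavenumbers are k₁ = √(2mE)/ℏ = 4.159 on the left and k₂ = √(2m(E − V_b))/ℏ = 2.786 on the right.
Matching ψ and ψ′ at x = 0 gives r = (k₁ − k₂)/(k₁ + k₂), so R = r² = 0.03912 and T = 1 − R = 0.9609.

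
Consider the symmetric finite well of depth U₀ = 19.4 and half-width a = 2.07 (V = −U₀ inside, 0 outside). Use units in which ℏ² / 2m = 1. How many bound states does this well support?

The dimensionless depth is z₀ = a√(2mU₀)/ℏ = 2.07 × √(19.40) = 9.117.
A new bound state (alternating even/odd) appears each time z₀ passes a multiple of π/2, so N = ⌊2z₀/π⌋ + 1 = ⌊5.804⌋ + 1 = 6.

N = 6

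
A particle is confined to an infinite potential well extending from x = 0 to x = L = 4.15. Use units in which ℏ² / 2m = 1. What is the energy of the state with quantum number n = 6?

Requiring ψ(0) = ψ(L) = 0 quantises k = nπ/L, hence E_n = ℏ²k²/2m = n²π²ℏ²/(2mL²).
E_6 = 6² × π² / (2 × 0.5 × 4.15²) = 20.63.

E = 20.6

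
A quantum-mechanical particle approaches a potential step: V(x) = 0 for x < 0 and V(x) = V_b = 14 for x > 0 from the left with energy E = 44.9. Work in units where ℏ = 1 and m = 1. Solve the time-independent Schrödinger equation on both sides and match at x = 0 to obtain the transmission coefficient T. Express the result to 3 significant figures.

On each side the TISE gives plane waves with k = √(2m(E − V))/ℏ: k₁ = √(2·1·44.9) = 9.476, k₂ = √(2·1·30.9) = 7.861.
Continuity of ψ and ψ′ at the step yields the reflection amplitude r = (k₁ − k₂)/(k₁ + k₂) = 0.09315; thus R = |r|² = 0.008677, T = 0.9913.

T = 0.991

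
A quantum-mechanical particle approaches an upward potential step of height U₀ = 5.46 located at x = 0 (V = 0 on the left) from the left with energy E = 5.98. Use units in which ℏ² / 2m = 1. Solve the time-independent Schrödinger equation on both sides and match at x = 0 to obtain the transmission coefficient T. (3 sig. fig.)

T = 0.703

The wavenumbers are k₁ = √(2mE)/ℏ = 2.445 on the left and k₂ = √(2m(E − U₀))/ℏ = 0.7211 on the right.
Matching ψ and ψ′ at x = 0 gives r = (k₁ − k₂)/(k₁ + k₂), so R = r² = 0.2965 and T = 1 − R = 0.7035.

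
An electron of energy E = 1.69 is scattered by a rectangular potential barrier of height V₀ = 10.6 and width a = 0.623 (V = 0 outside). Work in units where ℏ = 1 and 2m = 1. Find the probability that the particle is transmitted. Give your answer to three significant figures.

E < V₀: inside the barrier ψ ∝ e^{±κx} with κ = √(2m(V₀ − E))/ℏ = 2.985.
κa = 1.860, sinh(κa) = 3.133.
Matching ψ, ψ′ at both faces gives T = [1 + V₀² sinh²(κa) / (4E(V₀ − E))]⁻¹ = 1/19.31 = 0.0518.

T = 0.0518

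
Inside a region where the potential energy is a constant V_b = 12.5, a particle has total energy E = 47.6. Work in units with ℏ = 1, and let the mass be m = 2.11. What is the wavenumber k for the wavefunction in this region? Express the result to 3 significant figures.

With E > V_b the solution is oscillatory, ψ ∝ e^{±ikx} with k = √(2m(E − V_b))/ℏ.
k = √(2 × 2.11 × 35.1) = 12.17.

k = 12.2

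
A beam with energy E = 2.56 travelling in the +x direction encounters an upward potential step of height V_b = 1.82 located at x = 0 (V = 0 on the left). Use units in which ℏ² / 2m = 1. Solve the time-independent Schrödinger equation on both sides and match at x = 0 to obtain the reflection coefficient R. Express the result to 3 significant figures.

On each side the TISE gives plane waves with k = √(2m(E − V))/ℏ: k₁ = √(2·½·2.56) = 1.600, k₂ = √(2·½·0.74) = 0.8602.
Matching ψ and ψ′ at x = 0 gives r = (k₁ − k₂)/(k₁ + k₂), so R = r² = 0.09041 and T = 1 − R = 0.9096.

R = 0.0904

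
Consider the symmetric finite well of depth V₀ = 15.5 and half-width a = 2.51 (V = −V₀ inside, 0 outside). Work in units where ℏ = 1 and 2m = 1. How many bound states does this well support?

N = 7

Define the well-strength parameter z₀ = (a/ℏ)√(2mV₀) = 2.51 × √(2·0.5·15.5) = 9.882.
A new bound state (alternating even/odd) appears each time z₀ passes a multiple of π/2, so N = ⌊2z₀/π⌋ + 1 = ⌊6.291⌋ + 1 = 7.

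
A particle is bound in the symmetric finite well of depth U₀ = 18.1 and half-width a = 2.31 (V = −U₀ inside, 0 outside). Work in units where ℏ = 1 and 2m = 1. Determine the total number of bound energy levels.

N = 7

The dimensionless depth is z₀ = a√(2mU₀)/ℏ = 2.31 × √(18.10) = 9.828.
A new bound state (alternating even/odd) appears each time z₀ passes a multiple of π/2, so N = ⌊2z₀/π⌋ + 1 = ⌊6.256⌋ + 1 = 7.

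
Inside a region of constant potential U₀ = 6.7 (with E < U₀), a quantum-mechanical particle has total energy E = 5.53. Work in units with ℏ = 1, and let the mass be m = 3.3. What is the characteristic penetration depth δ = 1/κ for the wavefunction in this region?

Since E < U₀ the TISE in this region is ψ'' = κ²ψ with κ = √(2m(U₀ − E))/ℏ.
κ = √(2 × 3.3 × 1.17) = 2.779. The penetration depth is δ = 1/κ = 0.360.

δ = 0.360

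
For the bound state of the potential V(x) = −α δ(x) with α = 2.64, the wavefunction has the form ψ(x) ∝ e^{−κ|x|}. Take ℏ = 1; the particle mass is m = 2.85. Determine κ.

Integrate −(ℏ²/2m)ψ'' − αδ(x)ψ = Eψ from −ε to +ε: the ψ'' term gives ψ'(0⁺) − ψ'(0⁻) and the δ term gives −(2mα/ℏ²)ψ(0).
With ψ ∝ e^{−κ|x|} this yields −2κ = −2mα/ℏ², so κ = mα/ℏ² = 7.524.

κ = 7.52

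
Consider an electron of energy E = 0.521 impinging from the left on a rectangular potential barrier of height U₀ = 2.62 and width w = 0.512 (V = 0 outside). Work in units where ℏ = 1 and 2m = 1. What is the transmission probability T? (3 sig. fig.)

E < U₀: inside the barrier ψ ∝ e^{±κx} with κ = √(2m(U₀ − E))/ℏ = 1.449.
κw = 0.7418, sinh(κw) = 0.8117.
The exact tunnelling result is T⁻¹ = 1 + U₀² sinh²(κw) / [4E(U₀ − E)] = 2.034, so T = 0.492.

T = 0.492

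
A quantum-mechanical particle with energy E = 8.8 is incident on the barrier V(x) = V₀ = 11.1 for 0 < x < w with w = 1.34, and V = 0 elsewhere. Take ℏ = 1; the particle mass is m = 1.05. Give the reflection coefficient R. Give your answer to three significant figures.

R = 0.993

Since E < V₀ the interior solution is evanescent with decay constant κ = √(2m(V₀ − E))/ℏ = 2.198.
κw = 2.945, sinh(κw) = 9.479.
Matching ψ, ψ′ at both faces gives T = [1 + V₀² sinh²(κw) / (4E(V₀ − E))]⁻¹ = 1/137.7 = 0.00726.
R = 1 − T = 0.993.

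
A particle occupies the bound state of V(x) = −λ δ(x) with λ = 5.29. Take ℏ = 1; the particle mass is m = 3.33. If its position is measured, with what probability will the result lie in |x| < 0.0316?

The normalised bound state is ψ = √κ e^{−κ|x|} with κ = mλ/ℏ² = 17.62.
P(|x| < d) = ∫_{−d}^{d} κ e^{−2κ|x|} dx = 1 − e^{−2κd} = 1 − e^{−1.113} = 0.6715.

P = 0.672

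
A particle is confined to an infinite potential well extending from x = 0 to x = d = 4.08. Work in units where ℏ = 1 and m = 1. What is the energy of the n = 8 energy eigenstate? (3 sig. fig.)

E = 19.0

Requiring ψ(0) = ψ(d) = 0 quantises k = nπ/d, hence E_n = ℏ²k²/2m = n²π²ℏ²/(2md²).
E_8 = 8² × π² / (2 × 1 × 4.08²) = 18.97.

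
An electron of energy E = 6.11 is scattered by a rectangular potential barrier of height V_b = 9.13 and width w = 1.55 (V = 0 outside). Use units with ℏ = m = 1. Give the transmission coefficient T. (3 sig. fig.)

E < V_b: inside the barrier ψ ∝ e^{±κx} with κ = √(2m(V_b − E))/ℏ = 2.458.
κw = 3.809, sinh(κw) = 22.55.
The exact tunnelling result is T⁻¹ = 1 + V_b² sinh²(κw) / [4E(V_b − E)] = 575.2, so T = 0.00174.

T = 0.00174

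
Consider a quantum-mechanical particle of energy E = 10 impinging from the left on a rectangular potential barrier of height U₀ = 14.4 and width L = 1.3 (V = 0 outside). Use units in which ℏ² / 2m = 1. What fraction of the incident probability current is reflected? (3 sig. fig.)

E < U₀: inside the barrier ψ ∝ e^{±κx} with κ = √(2m(U₀ − E))/ℏ = 2.098.
κL = 2.727, sinh(κL) = 7.610.
The exact tunnelling result is T⁻¹ = 1 + U₀² sinh²(κL) / [4E(U₀ − E)] = 69.23, so T = 0.0144.
R = 1 − T = 0.986.

R = 0.986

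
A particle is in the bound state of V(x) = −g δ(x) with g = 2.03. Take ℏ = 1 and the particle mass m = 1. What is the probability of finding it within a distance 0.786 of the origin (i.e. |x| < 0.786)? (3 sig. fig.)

P = 0.959

The normalised bound state is ψ = √κ e^{−κ|x|} with κ = mg/ℏ² = 2.030.
P(|x| < d) = ∫_{−d}^{d} κ e^{−2κ|x|} dx = 1 − e^{−2κd} = 1 − e^{−3.191} = 0.9589.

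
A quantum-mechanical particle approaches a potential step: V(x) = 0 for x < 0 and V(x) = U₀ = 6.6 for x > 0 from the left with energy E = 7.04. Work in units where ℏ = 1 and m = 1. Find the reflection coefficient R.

On each side the TISE gives plane waves with k = √(2m(E − V))/ℏ: k₁ = √(2·1·7.04) = 3.752, k₂ = √(2·1·0.44) = 0.9381.
Matching ψ and ψ′ at x = 0 gives r = (k₁ − k₂)/(k₁ + k₂), so R = r² = 0.3600 and T = 1 − R = 0.6400.

R = 0.360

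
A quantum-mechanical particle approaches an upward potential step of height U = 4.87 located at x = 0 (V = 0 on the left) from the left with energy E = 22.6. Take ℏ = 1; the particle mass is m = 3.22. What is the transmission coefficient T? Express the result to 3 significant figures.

The wavenumbers are k₁ = √(2mE)/ℏ = 12.06 on the left and k₂ = √(2m(E − U))/ℏ = 10.69 on the right.
Matching ψ and ψ′ at x = 0 gives r = (k₁ − k₂)/(k₁ + k₂), so R = r² = 0.003672 and T = 1 − R = 0.9963.

T = 0.996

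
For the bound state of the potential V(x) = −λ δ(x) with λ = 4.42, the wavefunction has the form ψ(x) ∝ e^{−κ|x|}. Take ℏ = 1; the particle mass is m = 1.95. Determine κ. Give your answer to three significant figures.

κ = 8.62

Integrating the TISE across x = 0 gives the cusp condition ψ'(0⁺) − ψ'(0⁻) = −(2mλ/ℏ²)ψ(0).
With ψ ∝ e^{−κ|x|} this yields −2κ = −2mλ/ℏ², so κ = mλ/ℏ² = 8.619.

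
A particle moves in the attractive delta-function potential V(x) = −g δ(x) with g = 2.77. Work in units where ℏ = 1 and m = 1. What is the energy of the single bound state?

E = -3.84

For x ≠ 0 the bound state is ψ ∝ e^{−κ|x|}; integrating the TISE across the delta gives the cusp condition 2κ = 2mg/ℏ², so κ = 2.770.
Then E = −ℏ²κ²/(2m) = −mg²/(2ℏ²) = -3.836.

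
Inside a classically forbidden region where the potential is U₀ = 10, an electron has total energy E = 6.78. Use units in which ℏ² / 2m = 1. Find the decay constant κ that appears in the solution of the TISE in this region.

Since E < U₀ the TISE in this region is ψ'' = κ²ψ with κ = √(2m(U₀ − E))/ℏ.
κ = √(2 × 0.5 × 3.22) = 1.794.

κ = 1.79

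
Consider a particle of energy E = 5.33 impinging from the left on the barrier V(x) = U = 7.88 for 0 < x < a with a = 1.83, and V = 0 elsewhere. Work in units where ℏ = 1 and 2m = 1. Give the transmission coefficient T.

T = 0.0101

E < U: inside the barrier ψ ∝ e^{±κx} with κ = √(2m(U − E))/ℏ = 1.597.
κa = 2.922, sinh(κa) = 9.265.
Matching ψ, ψ′ at both faces gives T = [1 + U² sinh²(κa) / (4E(U − E))]⁻¹ = 1/99.04 = 0.0101.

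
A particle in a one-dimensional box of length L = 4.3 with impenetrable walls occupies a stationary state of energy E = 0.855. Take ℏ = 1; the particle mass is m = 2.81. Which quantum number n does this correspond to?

n = 3

For an infinite well E_n = n²π²ℏ²/(2mL²), so n = (L/πℏ)√(2mE).
n = (4.3/π) × √(2 × 2.81 × 0.855) = 3.000 → n = 3.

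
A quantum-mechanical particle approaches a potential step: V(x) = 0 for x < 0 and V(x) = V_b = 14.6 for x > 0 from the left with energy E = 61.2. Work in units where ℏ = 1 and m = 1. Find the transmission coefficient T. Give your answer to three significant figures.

T = 0.995

The wavenumbers are k₁ = √(2mE)/ℏ = 11.06 on the left and k₂ = √(2m(E − V_b))/ℏ = 9.654 on the right.
Matching ψ and ψ′ at x = 0 gives r = (k₁ − k₂)/(k₁ + k₂), so R = r² = 0.004628 and T = 1 − R = 0.9954.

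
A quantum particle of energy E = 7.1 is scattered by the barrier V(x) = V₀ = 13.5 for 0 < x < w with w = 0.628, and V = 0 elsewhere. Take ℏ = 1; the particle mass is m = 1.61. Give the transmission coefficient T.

T = 0.0132

E < V₀: inside the barrier ψ ∝ e^{±κx} with κ = √(2m(V₀ − E))/ℏ = 4.540.
κw = 2.851, sinh(κw) = 8.623.
Matching ψ, ψ′ at both faces gives T = [1 + V₀² sinh²(κw) / (4E(V₀ − E))]⁻¹ = 1/75.55 = 0.0132.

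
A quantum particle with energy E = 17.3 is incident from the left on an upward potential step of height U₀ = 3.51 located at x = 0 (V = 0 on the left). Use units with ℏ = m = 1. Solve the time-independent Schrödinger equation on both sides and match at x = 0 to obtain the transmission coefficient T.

On each side the TISE gives plane waves with k = √(2m(E − V))/ℏ: k₁ = √(2·1·17.3) = 5.882, k₂ = √(2·1·13.79) = 5.252.
Continuity of ψ and ψ′ at the step yields the reflection amplitude r = (k₁ − k₂)/(k₁ + k₂) = 0.05663; thus R = |r|² = 0.003207, T = 0.9968.

T = 0.997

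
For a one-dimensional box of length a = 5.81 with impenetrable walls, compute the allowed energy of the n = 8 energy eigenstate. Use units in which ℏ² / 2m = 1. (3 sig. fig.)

E = 18.7

Requiring ψ(0) = ψ(a) = 0 quantises k = nπ/a, hence E_n = ℏ²k²/2m = n²π²ℏ²/(2ma²).
E_8 = 8² × π² / (2 × 0.5 × 5.81²) = 18.71.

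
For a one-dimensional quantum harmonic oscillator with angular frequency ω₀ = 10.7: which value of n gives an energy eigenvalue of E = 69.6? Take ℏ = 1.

n = 6

Invert E_n = (n + ½)ℏω₀: n = E/ℏω₀ − ½ = 6.005, so n = 6.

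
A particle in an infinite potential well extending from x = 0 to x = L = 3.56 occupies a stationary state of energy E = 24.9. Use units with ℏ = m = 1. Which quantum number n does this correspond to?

n = 8

For an infinite well E_n = n²π²ℏ²/(2mL²), so n = (L/πℏ)√(2mE).
n = (3.56/π) × √(2 × 1 × 24.9) = 7.997 → n = 8.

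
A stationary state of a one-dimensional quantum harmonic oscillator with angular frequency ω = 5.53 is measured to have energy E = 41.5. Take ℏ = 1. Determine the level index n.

Invert E_n = (n + ½)ℏω: n = E/ℏω − ½ = 7.005, so n = 7.

n = 7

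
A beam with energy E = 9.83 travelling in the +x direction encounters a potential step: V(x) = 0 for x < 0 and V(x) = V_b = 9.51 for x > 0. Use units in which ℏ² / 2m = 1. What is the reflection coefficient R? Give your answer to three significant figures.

R = 0.482

On each side the TISE gives plane waves with k = √(2m(E − V))/ℏ: k₁ = √(2·½·9.83) = 3.135, k₂ = √(2·½·0.32) = 0.5657.
Continuity of ψ and ψ′ at the step yields the reflection amplitude r = (k₁ − k₂)/(k₁ + k₂) = 0.6943; thus R = |r|² = 0.4821, T = 0.5179.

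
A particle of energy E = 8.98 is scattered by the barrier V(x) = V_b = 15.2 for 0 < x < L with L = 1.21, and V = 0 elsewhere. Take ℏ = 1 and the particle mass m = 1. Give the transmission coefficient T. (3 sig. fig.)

T = 0.000759

Since E < V_b the interior solution is evanescent with decay constant κ = √(2m(V_b − E))/ℏ = 3.527.
κL = 4.268, sinh(κL) = 35.67.
The exact tunnelling result is T⁻¹ = 1 + V_b² sinh²(κL) / [4E(V_b − E)] = 1317, so T = 0.000759.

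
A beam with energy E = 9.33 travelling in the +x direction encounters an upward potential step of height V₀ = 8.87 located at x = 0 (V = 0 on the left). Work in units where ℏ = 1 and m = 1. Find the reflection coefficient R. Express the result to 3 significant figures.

On each side the TISE gives plane waves with k = √(2m(E − V))/ℏ: k₁ = √(2·1·9.33) = 4.320, k₂ = √(2·1·0.46) = 0.9592.
Matching ψ and ψ′ at x = 0 gives r = (k₁ − k₂)/(k₁ + k₂), so R = r² = 0.4053 and T = 1 − R = 0.5947.

R = 0.405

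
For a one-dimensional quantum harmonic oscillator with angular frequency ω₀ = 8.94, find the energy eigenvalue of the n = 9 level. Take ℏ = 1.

Using E_n = (n + ½)ℏω₀: E_9 = 9.5 × 8.94 = 84.93.

E = 84.9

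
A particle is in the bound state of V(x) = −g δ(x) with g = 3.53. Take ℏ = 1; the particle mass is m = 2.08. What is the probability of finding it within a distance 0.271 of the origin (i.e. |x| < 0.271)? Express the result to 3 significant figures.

The normalised bound state is ψ = √κ e^{−κ|x|} with κ = mg/ℏ² = 7.342.
P(|x| < d) = ∫_{−d}^{d} κ e^{−2κ|x|} dx = 1 − e^{−2κd} = 1 − e^{−3.980} = 0.9813.

P = 0.981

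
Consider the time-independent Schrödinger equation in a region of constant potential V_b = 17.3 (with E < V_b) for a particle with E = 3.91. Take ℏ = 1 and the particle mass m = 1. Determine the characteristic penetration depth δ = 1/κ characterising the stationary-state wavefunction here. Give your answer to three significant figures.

δ = 0.193

Since E < V_b the TISE in this region is ψ'' = κ²ψ with κ = √(2m(V_b − E))/ℏ.
κ = √(2 × 1 × 13.39) = 5.175. The penetration depth is δ = 1/κ = 0.193.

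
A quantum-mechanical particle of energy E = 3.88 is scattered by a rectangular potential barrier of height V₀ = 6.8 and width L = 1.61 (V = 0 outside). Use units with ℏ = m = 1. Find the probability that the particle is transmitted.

T = 0.00163

Since E < V₀ the interior solution is evanescent with decay constant κ = √(2m(V₀ − E))/ℏ = 2.417.
κL = 3.891, sinh(κL) = 24.46.
Matching ψ, ψ′ at both faces gives T = [1 + V₀² sinh²(κL) / (4E(V₀ − E))]⁻¹ = 1/611.6 = 0.00163.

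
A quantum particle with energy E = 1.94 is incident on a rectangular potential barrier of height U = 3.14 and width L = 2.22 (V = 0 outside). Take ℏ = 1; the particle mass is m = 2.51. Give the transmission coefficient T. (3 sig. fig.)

E < U: inside the barrier ψ ∝ e^{±κx} with κ = √(2m(U − E))/ℏ = 2.454.
κL = 5.449, sinh(κL) = 116.2.
Matching ψ, ψ′ at both faces gives T = [1 + U² sinh²(κL) / (4E(U − E))]⁻¹ = 1/14300 = 0.0000699.

T = 0.0000699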